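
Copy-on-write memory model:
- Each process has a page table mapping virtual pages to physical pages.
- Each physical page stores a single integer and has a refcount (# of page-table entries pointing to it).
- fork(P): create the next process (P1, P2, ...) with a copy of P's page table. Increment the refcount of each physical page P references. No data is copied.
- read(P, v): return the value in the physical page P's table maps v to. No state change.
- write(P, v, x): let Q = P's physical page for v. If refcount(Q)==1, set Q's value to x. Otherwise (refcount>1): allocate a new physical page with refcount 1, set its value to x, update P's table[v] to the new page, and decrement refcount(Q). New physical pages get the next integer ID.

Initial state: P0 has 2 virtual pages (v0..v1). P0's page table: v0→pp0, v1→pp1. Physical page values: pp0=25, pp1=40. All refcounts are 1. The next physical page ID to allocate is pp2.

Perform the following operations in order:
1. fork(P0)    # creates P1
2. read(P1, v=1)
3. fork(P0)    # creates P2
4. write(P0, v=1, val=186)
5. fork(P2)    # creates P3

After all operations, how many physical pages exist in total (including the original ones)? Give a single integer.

Op 1: fork(P0) -> P1. 2 ppages; refcounts: pp0:2 pp1:2
Op 2: read(P1, v1) -> 40. No state change.
Op 3: fork(P0) -> P2. 2 ppages; refcounts: pp0:3 pp1:3
Op 4: write(P0, v1, 186). refcount(pp1)=3>1 -> COPY to pp2. 3 ppages; refcounts: pp0:3 pp1:2 pp2:1
Op 5: fork(P2) -> P3. 3 ppages; refcounts: pp0:4 pp1:3 pp2:1

Answer: 3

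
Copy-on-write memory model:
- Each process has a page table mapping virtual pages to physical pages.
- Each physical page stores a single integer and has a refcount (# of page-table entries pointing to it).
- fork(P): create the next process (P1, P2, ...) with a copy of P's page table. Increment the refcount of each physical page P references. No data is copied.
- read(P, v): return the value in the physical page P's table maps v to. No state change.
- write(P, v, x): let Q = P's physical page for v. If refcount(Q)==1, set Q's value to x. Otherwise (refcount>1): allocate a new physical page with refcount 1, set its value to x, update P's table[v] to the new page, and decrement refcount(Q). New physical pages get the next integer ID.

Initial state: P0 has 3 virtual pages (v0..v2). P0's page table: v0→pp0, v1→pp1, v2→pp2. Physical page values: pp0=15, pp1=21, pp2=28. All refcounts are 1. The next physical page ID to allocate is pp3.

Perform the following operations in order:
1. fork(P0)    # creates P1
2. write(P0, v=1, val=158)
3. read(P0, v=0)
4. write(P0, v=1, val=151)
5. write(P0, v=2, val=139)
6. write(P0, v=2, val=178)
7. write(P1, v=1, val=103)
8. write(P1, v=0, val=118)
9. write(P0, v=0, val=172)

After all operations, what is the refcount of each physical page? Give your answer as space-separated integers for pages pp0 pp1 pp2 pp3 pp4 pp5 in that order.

Op 1: fork(P0) -> P1. 3 ppages; refcounts: pp0:2 pp1:2 pp2:2
Op 2: write(P0, v1, 158). refcount(pp1)=2>1 -> COPY to pp3. 4 ppages; refcounts: pp0:2 pp1:1 pp2:2 pp3:1
Op 3: read(P0, v0) -> 15. No state change.
Op 4: write(P0, v1, 151). refcount(pp3)=1 -> write in place. 4 ppages; refcounts: pp0:2 pp1:1 pp2:2 pp3:1
Op 5: write(P0, v2, 139). refcount(pp2)=2>1 -> COPY to pp4. 5 ppages; refcounts: pp0:2 pp1:1 pp2:1 pp3:1 pp4:1
Op 6: write(P0, v2, 178). refcount(pp4)=1 -> write in place. 5 ppages; refcounts: pp0:2 pp1:1 pp2:1 pp3:1 pp4:1
Op 7: write(P1, v1, 103). refcount(pp1)=1 -> write in place. 5 ppages; refcounts: pp0:2 pp1:1 pp2:1 pp3:1 pp4:1
Op 8: write(P1, v0, 118). refcount(pp0)=2>1 -> COPY to pp5. 6 ppages; refcounts: pp0:1 pp1:1 pp2:1 pp3:1 pp4:1 pp5:1
Op 9: write(P0, v0, 172). refcount(pp0)=1 -> write in place. 6 ppages; refcounts: pp0:1 pp1:1 pp2:1 pp3:1 pp4:1 pp5:1

Answer: 1 1 1 1 1 1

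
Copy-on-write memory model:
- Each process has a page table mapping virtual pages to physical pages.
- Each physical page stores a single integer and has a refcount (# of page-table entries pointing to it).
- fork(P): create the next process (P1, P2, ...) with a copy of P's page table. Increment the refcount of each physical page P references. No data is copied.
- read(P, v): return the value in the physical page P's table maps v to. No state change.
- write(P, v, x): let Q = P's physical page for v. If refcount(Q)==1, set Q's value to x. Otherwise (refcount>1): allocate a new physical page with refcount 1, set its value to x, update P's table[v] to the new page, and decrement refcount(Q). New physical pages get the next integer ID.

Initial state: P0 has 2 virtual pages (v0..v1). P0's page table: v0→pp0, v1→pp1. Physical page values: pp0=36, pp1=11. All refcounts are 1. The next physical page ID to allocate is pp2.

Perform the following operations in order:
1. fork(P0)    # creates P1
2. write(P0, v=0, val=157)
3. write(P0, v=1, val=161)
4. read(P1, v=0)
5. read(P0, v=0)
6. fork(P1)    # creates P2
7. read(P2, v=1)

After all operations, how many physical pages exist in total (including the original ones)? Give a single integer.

Op 1: fork(P0) -> P1. 2 ppages; refcounts: pp0:2 pp1:2
Op 2: write(P0, v0, 157). refcount(pp0)=2>1 -> COPY to pp2. 3 ppages; refcounts: pp0:1 pp1:2 pp2:1
Op 3: write(P0, v1, 161). refcount(pp1)=2>1 -> COPY to pp3. 4 ppages; refcounts: pp0:1 pp1:1 pp2:1 pp3:1
Op 4: read(P1, v0) -> 36. No state change.
Op 5: read(P0, v0) -> 157. No state change.
Op 6: fork(P1) -> P2. 4 ppages; refcounts: pp0:2 pp1:2 pp2:1 pp3:1
Op 7: read(P2, v1) -> 11. No state change.

Answer: 4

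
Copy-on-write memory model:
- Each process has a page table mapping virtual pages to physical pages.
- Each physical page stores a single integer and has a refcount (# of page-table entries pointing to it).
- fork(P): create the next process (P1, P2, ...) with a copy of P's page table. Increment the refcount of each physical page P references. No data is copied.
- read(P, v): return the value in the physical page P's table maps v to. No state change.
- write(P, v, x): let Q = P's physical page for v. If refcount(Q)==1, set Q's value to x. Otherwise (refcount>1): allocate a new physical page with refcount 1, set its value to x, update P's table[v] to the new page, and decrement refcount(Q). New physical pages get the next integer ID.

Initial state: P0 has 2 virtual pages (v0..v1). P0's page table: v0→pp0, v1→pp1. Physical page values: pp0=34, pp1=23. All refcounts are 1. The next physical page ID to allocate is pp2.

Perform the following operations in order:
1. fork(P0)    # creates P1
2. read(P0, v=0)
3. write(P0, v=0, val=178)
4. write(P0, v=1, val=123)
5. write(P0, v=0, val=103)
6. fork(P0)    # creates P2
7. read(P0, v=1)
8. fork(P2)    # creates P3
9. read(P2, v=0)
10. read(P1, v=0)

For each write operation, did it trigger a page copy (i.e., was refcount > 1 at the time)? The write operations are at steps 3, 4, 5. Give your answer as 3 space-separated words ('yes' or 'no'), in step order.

Op 1: fork(P0) -> P1. 2 ppages; refcounts: pp0:2 pp1:2
Op 2: read(P0, v0) -> 34. No state change.
Op 3: write(P0, v0, 178). refcount(pp0)=2>1 -> COPY to pp2. 3 ppages; refcounts: pp0:1 pp1:2 pp2:1
Op 4: write(P0, v1, 123). refcount(pp1)=2>1 -> COPY to pp3. 4 ppages; refcounts: pp0:1 pp1:1 pp2:1 pp3:1
Op 5: write(P0, v0, 103). refcount(pp2)=1 -> write in place. 4 ppages; refcounts: pp0:1 pp1:1 pp2:1 pp3:1
Op 6: fork(P0) -> P2. 4 ppages; refcounts: pp0:1 pp1:1 pp2:2 pp3:2
Op 7: read(P0, v1) -> 123. No state change.
Op 8: fork(P2) -> P3. 4 ppages; refcounts: pp0:1 pp1:1 pp2:3 pp3:3
Op 9: read(P2, v0) -> 103. No state change.
Op 10: read(P1, v0) -> 34. No state change.

yes yes no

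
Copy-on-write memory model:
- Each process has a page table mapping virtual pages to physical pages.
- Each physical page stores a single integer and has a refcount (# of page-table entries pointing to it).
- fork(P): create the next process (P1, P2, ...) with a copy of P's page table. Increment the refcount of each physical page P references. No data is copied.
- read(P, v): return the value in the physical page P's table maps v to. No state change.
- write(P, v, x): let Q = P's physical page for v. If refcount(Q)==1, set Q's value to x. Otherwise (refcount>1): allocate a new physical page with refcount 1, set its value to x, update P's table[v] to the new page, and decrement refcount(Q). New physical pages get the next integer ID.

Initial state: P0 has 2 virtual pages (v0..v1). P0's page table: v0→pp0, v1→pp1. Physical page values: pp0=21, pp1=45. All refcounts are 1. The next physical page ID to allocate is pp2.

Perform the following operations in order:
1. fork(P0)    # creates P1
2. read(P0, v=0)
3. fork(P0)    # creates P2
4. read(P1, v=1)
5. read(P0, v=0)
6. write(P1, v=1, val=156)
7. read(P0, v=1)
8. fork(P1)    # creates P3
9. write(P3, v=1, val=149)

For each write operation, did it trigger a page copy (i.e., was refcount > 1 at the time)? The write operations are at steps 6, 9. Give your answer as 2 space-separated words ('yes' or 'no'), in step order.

Op 1: fork(P0) -> P1. 2 ppages; refcounts: pp0:2 pp1:2
Op 2: read(P0, v0) -> 21. No state change.
Op 3: fork(P0) -> P2. 2 ppages; refcounts: pp0:3 pp1:3
Op 4: read(P1, v1) -> 45. No state change.
Op 5: read(P0, v0) -> 21. No state change.
Op 6: write(P1, v1, 156). refcount(pp1)=3>1 -> COPY to pp2. 3 ppages; refcounts: pp0:3 pp1:2 pp2:1
Op 7: read(P0, v1) -> 45. No state change.
Op 8: fork(P1) -> P3. 3 ppages; refcounts: pp0:4 pp1:2 pp2:2
Op 9: write(P3, v1, 149). refcount(pp2)=2>1 -> COPY to pp3. 4 ppages; refcounts: pp0:4 pp1:2 pp2:1 pp3:1

yes yes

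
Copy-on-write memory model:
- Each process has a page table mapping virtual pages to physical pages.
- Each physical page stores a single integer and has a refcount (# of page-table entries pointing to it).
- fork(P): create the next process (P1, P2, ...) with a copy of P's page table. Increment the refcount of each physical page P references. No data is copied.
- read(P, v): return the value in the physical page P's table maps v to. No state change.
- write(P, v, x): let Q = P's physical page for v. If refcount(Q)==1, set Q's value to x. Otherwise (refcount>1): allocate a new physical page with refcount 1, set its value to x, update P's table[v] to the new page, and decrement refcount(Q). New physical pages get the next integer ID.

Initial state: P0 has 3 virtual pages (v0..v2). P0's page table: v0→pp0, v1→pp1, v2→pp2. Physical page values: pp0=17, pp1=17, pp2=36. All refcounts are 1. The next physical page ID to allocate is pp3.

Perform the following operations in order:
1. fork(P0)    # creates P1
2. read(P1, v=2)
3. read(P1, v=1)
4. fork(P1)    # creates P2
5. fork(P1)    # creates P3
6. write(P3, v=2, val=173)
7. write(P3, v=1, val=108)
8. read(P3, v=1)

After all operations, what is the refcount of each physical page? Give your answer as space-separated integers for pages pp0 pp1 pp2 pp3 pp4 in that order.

Answer: 4 3 3 1 1

Derivation:
Op 1: fork(P0) -> P1. 3 ppages; refcounts: pp0:2 pp1:2 pp2:2
Op 2: read(P1, v2) -> 36. No state change.
Op 3: read(P1, v1) -> 17. No state change.
Op 4: fork(P1) -> P2. 3 ppages; refcounts: pp0:3 pp1:3 pp2:3
Op 5: fork(P1) -> P3. 3 ppages; refcounts: pp0:4 pp1:4 pp2:4
Op 6: write(P3, v2, 173). refcount(pp2)=4>1 -> COPY to pp3. 4 ppages; refcounts: pp0:4 pp1:4 pp2:3 pp3:1
Op 7: write(P3, v1, 108). refcount(pp1)=4>1 -> COPY to pp4. 5 ppages; refcounts: pp0:4 pp1:3 pp2:3 pp3:1 pp4:1
Op 8: read(P3, v1) -> 108. No state change.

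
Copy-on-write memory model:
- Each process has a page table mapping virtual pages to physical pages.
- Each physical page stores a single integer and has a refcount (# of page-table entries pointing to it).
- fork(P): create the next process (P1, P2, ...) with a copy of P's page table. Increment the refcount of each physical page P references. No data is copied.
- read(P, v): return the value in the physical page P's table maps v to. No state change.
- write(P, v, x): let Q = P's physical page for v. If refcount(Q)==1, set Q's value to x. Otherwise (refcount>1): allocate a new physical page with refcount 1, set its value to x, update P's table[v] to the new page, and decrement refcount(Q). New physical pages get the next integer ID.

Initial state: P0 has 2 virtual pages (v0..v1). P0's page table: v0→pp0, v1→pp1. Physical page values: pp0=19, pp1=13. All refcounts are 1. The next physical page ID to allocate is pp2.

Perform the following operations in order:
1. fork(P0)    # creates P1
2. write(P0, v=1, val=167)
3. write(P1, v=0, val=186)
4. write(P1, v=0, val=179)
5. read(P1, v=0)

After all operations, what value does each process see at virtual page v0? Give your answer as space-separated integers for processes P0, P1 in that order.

Answer: 19 179

Derivation:
Op 1: fork(P0) -> P1. 2 ppages; refcounts: pp0:2 pp1:2
Op 2: write(P0, v1, 167). refcount(pp1)=2>1 -> COPY to pp2. 3 ppages; refcounts: pp0:2 pp1:1 pp2:1
Op 3: write(P1, v0, 186). refcount(pp0)=2>1 -> COPY to pp3. 4 ppages; refcounts: pp0:1 pp1:1 pp2:1 pp3:1
Op 4: write(P1, v0, 179). refcount(pp3)=1 -> write in place. 4 ppages; refcounts: pp0:1 pp1:1 pp2:1 pp3:1
Op 5: read(P1, v0) -> 179. No state change.
P0: v0 -> pp0 = 19
P1: v0 -> pp3 = 179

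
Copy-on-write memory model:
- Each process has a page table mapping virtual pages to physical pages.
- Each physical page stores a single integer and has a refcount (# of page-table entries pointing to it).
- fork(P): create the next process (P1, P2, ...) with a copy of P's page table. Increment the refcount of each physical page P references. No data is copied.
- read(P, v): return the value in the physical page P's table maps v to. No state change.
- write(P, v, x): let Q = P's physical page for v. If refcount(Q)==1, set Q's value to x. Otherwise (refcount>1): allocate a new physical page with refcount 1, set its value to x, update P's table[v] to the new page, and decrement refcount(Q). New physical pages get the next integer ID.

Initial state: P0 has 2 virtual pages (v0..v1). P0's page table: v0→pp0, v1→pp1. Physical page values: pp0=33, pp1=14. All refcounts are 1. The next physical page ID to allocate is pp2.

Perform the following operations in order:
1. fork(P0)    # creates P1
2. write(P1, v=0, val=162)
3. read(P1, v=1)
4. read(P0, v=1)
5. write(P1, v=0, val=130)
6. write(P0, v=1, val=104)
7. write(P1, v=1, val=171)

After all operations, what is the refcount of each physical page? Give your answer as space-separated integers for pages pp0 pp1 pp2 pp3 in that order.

Answer: 1 1 1 1

Derivation:
Op 1: fork(P0) -> P1. 2 ppages; refcounts: pp0:2 pp1:2
Op 2: write(P1, v0, 162). refcount(pp0)=2>1 -> COPY to pp2. 3 ppages; refcounts: pp0:1 pp1:2 pp2:1
Op 3: read(P1, v1) -> 14. No state change.
Op 4: read(P0, v1) -> 14. No state change.
Op 5: write(P1, v0, 130). refcount(pp2)=1 -> write in place. 3 ppages; refcounts: pp0:1 pp1:2 pp2:1
Op 6: write(P0, v1, 104). refcount(pp1)=2>1 -> COPY to pp3. 4 ppages; refcounts: pp0:1 pp1:1 pp2:1 pp3:1
Op 7: write(P1, v1, 171). refcount(pp1)=1 -> write in place. 4 ppages; refcounts: pp0:1 pp1:1 pp2:1 pp3:1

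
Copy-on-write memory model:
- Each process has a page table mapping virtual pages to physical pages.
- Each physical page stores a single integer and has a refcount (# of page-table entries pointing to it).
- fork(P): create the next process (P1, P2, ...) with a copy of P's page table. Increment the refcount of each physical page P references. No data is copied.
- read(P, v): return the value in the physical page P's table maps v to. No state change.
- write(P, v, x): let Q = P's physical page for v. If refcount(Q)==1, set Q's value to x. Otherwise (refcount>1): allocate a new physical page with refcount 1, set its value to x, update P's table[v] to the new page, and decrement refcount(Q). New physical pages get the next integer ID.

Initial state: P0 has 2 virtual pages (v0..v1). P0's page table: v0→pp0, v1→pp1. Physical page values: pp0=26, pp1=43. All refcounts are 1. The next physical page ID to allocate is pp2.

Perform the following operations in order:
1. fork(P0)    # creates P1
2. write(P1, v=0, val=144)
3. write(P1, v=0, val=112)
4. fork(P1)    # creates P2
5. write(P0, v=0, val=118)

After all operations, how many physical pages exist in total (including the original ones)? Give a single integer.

Op 1: fork(P0) -> P1. 2 ppages; refcounts: pp0:2 pp1:2
Op 2: write(P1, v0, 144). refcount(pp0)=2>1 -> COPY to pp2. 3 ppages; refcounts: pp0:1 pp1:2 pp2:1
Op 3: write(P1, v0, 112). refcount(pp2)=1 -> write in place. 3 ppages; refcounts: pp0:1 pp1:2 pp2:1
Op 4: fork(P1) -> P2. 3 ppages; refcounts: pp0:1 pp1:3 pp2:2
Op 5: write(P0, v0, 118). refcount(pp0)=1 -> write in place. 3 ppages; refcounts: pp0:1 pp1:3 pp2:2

Answer: 3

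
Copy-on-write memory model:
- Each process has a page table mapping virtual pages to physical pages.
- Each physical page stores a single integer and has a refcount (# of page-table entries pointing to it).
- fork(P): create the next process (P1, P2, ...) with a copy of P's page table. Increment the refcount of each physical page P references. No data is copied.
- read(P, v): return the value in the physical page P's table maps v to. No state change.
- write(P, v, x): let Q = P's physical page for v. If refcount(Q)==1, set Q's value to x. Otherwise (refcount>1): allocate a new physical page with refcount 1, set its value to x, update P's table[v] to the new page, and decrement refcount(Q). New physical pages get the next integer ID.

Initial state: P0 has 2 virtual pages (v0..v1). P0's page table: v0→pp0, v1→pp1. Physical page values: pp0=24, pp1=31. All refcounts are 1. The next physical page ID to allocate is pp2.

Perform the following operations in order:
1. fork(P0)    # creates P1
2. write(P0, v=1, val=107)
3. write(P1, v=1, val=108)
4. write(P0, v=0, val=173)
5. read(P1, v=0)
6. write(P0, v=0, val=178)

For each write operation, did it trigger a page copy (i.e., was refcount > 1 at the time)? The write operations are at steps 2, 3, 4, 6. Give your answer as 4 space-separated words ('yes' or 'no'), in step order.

Op 1: fork(P0) -> P1. 2 ppages; refcounts: pp0:2 pp1:2
Op 2: write(P0, v1, 107). refcount(pp1)=2>1 -> COPY to pp2. 3 ppages; refcounts: pp0:2 pp1:1 pp2:1
Op 3: write(P1, v1, 108). refcount(pp1)=1 -> write in place. 3 ppages; refcounts: pp0:2 pp1:1 pp2:1
Op 4: write(P0, v0, 173). refcount(pp0)=2>1 -> COPY to pp3. 4 ppages; refcounts: pp0:1 pp1:1 pp2:1 pp3:1
Op 5: read(P1, v0) -> 24. No state change.
Op 6: write(P0, v0, 178). refcount(pp3)=1 -> write in place. 4 ppages; refcounts: pp0:1 pp1:1 pp2:1 pp3:1

yes no yes no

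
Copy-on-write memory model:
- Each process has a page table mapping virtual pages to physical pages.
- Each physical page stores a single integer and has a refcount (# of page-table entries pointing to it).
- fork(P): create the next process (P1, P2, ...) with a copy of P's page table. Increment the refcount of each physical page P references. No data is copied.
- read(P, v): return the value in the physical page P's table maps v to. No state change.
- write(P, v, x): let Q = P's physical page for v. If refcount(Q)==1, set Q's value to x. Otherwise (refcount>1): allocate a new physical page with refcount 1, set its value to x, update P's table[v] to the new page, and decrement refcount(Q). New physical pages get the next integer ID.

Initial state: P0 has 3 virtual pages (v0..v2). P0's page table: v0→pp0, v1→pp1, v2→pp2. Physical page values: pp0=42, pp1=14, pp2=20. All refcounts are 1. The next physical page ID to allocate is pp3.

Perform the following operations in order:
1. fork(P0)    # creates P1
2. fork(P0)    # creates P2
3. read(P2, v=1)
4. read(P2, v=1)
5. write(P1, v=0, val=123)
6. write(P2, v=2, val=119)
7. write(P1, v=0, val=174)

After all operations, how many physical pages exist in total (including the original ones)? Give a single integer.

Answer: 5

Derivation:
Op 1: fork(P0) -> P1. 3 ppages; refcounts: pp0:2 pp1:2 pp2:2
Op 2: fork(P0) -> P2. 3 ppages; refcounts: pp0:3 pp1:3 pp2:3
Op 3: read(P2, v1) -> 14. No state change.
Op 4: read(P2, v1) -> 14. No state change.
Op 5: write(P1, v0, 123). refcount(pp0)=3>1 -> COPY to pp3. 4 ppages; refcounts: pp0:2 pp1:3 pp2:3 pp3:1
Op 6: write(P2, v2, 119). refcount(pp2)=3>1 -> COPY to pp4. 5 ppages; refcounts: pp0:2 pp1:3 pp2:2 pp3:1 pp4:1
Op 7: write(P1, v0, 174). refcount(pp3)=1 -> write in place. 5 ppages; refcounts: pp0:2 pp1:3 pp2:2 pp3:1 pp4:1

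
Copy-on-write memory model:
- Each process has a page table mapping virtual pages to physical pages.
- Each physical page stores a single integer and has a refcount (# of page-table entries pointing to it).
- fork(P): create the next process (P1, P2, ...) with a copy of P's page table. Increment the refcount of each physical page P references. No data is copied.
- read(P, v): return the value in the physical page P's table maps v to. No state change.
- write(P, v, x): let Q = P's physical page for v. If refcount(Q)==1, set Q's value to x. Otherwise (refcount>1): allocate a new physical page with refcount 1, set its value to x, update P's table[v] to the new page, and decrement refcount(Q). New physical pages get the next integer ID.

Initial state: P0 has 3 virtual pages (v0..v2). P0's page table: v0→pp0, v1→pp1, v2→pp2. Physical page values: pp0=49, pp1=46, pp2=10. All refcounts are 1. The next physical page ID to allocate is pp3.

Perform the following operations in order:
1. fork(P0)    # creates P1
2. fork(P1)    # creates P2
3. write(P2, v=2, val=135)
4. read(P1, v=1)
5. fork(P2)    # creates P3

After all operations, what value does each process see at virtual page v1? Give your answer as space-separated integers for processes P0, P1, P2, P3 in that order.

Op 1: fork(P0) -> P1. 3 ppages; refcounts: pp0:2 pp1:2 pp2:2
Op 2: fork(P1) -> P2. 3 ppages; refcounts: pp0:3 pp1:3 pp2:3
Op 3: write(P2, v2, 135). refcount(pp2)=3>1 -> COPY to pp3. 4 ppages; refcounts: pp0:3 pp1:3 pp2:2 pp3:1
Op 4: read(P1, v1) -> 46. No state change.
Op 5: fork(P2) -> P3. 4 ppages; refcounts: pp0:4 pp1:4 pp2:2 pp3:2
P0: v1 -> pp1 = 46
P1: v1 -> pp1 = 46
P2: v1 -> pp1 = 46
P3: v1 -> pp1 = 46

Answer: 46 46 46 46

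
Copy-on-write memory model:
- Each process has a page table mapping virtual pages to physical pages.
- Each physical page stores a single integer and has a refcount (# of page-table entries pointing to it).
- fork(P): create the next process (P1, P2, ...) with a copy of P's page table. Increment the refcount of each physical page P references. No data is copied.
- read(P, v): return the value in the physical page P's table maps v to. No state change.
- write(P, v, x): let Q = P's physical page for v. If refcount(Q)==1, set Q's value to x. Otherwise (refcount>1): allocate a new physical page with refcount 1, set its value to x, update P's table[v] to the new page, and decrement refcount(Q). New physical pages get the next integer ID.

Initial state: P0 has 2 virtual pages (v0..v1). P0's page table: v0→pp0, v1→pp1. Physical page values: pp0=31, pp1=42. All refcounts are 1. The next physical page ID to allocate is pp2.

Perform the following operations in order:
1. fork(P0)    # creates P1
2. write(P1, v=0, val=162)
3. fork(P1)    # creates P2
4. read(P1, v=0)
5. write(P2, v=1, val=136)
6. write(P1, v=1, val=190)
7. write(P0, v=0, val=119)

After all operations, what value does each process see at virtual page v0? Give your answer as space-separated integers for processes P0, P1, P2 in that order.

Answer: 119 162 162

Derivation:
Op 1: fork(P0) -> P1. 2 ppages; refcounts: pp0:2 pp1:2
Op 2: write(P1, v0, 162). refcount(pp0)=2>1 -> COPY to pp2. 3 ppages; refcounts: pp0:1 pp1:2 pp2:1
Op 3: fork(P1) -> P2. 3 ppages; refcounts: pp0:1 pp1:3 pp2:2
Op 4: read(P1, v0) -> 162. No state change.
Op 5: write(P2, v1, 136). refcount(pp1)=3>1 -> COPY to pp3. 4 ppages; refcounts: pp0:1 pp1:2 pp2:2 pp3:1
Op 6: write(P1, v1, 190). refcount(pp1)=2>1 -> COPY to pp4. 5 ppages; refcounts: pp0:1 pp1:1 pp2:2 pp3:1 pp4:1
Op 7: write(P0, v0, 119). refcount(pp0)=1 -> write in place. 5 ppages; refcounts: pp0:1 pp1:1 pp2:2 pp3:1 pp4:1
P0: v0 -> pp0 = 119
P1: v0 -> pp2 = 162
P2: v0 -> pp2 = 162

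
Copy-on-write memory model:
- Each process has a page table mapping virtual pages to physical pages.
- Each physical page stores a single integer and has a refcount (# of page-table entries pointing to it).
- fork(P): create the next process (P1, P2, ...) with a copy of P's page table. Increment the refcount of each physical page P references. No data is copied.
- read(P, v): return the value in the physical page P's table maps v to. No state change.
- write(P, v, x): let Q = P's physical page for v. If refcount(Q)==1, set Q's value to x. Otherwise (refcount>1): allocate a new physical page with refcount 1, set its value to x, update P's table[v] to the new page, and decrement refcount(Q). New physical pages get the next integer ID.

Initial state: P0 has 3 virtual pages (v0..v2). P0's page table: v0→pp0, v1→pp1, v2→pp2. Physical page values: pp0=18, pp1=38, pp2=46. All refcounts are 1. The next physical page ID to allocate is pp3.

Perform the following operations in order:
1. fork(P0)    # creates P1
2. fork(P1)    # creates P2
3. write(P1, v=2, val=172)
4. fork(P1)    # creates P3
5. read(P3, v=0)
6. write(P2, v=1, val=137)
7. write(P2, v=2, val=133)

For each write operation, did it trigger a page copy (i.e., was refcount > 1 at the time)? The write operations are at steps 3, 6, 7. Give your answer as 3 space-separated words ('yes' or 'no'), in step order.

Op 1: fork(P0) -> P1. 3 ppages; refcounts: pp0:2 pp1:2 pp2:2
Op 2: fork(P1) -> P2. 3 ppages; refcounts: pp0:3 pp1:3 pp2:3
Op 3: write(P1, v2, 172). refcount(pp2)=3>1 -> COPY to pp3. 4 ppages; refcounts: pp0:3 pp1:3 pp2:2 pp3:1
Op 4: fork(P1) -> P3. 4 ppages; refcounts: pp0:4 pp1:4 pp2:2 pp3:2
Op 5: read(P3, v0) -> 18. No state change.
Op 6: write(P2, v1, 137). refcount(pp1)=4>1 -> COPY to pp4. 5 ppages; refcounts: pp0:4 pp1:3 pp2:2 pp3:2 pp4:1
Op 7: write(P2, v2, 133). refcount(pp2)=2>1 -> COPY to pp5. 6 ppages; refcounts: pp0:4 pp1:3 pp2:1 pp3:2 pp4:1 pp5:1

yes yes yes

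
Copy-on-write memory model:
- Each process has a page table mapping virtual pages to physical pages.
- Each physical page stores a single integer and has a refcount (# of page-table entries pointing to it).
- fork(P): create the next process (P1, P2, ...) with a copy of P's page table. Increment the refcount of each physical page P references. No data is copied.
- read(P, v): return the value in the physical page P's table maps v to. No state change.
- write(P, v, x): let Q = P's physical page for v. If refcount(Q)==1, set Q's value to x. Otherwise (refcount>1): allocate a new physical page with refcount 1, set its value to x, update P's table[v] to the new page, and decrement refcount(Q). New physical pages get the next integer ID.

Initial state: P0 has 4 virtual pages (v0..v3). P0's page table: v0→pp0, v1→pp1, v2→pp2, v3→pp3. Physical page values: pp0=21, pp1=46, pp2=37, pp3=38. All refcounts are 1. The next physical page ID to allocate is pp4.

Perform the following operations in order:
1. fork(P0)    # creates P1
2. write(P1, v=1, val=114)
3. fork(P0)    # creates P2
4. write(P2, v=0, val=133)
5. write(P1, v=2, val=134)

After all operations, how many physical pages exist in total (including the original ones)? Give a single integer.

Answer: 7

Derivation:
Op 1: fork(P0) -> P1. 4 ppages; refcounts: pp0:2 pp1:2 pp2:2 pp3:2
Op 2: write(P1, v1, 114). refcount(pp1)=2>1 -> COPY to pp4. 5 ppages; refcounts: pp0:2 pp1:1 pp2:2 pp3:2 pp4:1
Op 3: fork(P0) -> P2. 5 ppages; refcounts: pp0:3 pp1:2 pp2:3 pp3:3 pp4:1
Op 4: write(P2, v0, 133). refcount(pp0)=3>1 -> COPY to pp5. 6 ppages; refcounts: pp0:2 pp1:2 pp2:3 pp3:3 pp4:1 pp5:1
Op 5: write(P1, v2, 134). refcount(pp2)=3>1 -> COPY to pp6. 7 ppages; refcounts: pp0:2 pp1:2 pp2:2 pp3:3 pp4:1 pp5:1 pp6:1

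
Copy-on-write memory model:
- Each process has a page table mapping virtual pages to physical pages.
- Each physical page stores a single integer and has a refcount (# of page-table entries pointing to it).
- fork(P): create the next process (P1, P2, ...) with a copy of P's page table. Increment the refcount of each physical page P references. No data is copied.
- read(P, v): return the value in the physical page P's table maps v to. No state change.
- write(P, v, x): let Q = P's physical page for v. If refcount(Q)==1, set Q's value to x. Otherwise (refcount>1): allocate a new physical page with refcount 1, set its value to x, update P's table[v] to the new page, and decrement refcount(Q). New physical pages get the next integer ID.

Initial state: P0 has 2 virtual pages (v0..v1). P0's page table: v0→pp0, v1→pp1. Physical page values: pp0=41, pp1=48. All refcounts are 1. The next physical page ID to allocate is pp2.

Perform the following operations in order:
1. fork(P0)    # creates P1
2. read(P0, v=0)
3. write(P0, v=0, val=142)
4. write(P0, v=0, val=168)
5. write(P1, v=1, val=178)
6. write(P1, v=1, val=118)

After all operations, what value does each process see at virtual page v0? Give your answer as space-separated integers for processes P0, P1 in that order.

Answer: 168 41

Derivation:
Op 1: fork(P0) -> P1. 2 ppages; refcounts: pp0:2 pp1:2
Op 2: read(P0, v0) -> 41. No state change.
Op 3: write(P0, v0, 142). refcount(pp0)=2>1 -> COPY to pp2. 3 ppages; refcounts: pp0:1 pp1:2 pp2:1
Op 4: write(P0, v0, 168). refcount(pp2)=1 -> write in place. 3 ppages; refcounts: pp0:1 pp1:2 pp2:1
Op 5: write(P1, v1, 178). refcount(pp1)=2>1 -> COPY to pp3. 4 ppages; refcounts: pp0:1 pp1:1 pp2:1 pp3:1
Op 6: write(P1, v1, 118). refcount(pp3)=1 -> write in place. 4 ppages; refcounts: pp0:1 pp1:1 pp2:1 pp3:1
P0: v0 -> pp2 = 168
P1: v0 -> pp0 = 41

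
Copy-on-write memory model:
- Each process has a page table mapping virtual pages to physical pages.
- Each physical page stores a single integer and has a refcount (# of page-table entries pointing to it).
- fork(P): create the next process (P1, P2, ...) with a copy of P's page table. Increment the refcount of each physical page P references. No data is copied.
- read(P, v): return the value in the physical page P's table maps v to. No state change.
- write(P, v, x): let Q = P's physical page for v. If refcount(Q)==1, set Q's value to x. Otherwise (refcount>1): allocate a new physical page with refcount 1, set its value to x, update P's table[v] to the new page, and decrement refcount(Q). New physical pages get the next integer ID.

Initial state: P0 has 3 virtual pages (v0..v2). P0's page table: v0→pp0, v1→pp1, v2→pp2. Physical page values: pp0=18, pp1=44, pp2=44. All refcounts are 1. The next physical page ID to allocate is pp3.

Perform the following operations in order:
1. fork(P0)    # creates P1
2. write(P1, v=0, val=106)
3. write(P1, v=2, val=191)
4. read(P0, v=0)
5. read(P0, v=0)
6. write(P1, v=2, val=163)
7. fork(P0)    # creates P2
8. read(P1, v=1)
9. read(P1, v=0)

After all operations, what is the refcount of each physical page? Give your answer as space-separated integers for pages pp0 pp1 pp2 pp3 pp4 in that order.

Op 1: fork(P0) -> P1. 3 ppages; refcounts: pp0:2 pp1:2 pp2:2
Op 2: write(P1, v0, 106). refcount(pp0)=2>1 -> COPY to pp3. 4 ppages; refcounts: pp0:1 pp1:2 pp2:2 pp3:1
Op 3: write(P1, v2, 191). refcount(pp2)=2>1 -> COPY to pp4. 5 ppages; refcounts: pp0:1 pp1:2 pp2:1 pp3:1 pp4:1
Op 4: read(P0, v0) -> 18. No state change.
Op 5: read(P0, v0) -> 18. No state change.
Op 6: write(P1, v2, 163). refcount(pp4)=1 -> write in place. 5 ppages; refcounts: pp0:1 pp1:2 pp2:1 pp3:1 pp4:1
Op 7: fork(P0) -> P2. 5 ppages; refcounts: pp0:2 pp1:3 pp2:2 pp3:1 pp4:1
Op 8: read(P1, v1) -> 44. No state change.
Op 9: read(P1, v0) -> 106. No state change.

Answer: 2 3 2 1 1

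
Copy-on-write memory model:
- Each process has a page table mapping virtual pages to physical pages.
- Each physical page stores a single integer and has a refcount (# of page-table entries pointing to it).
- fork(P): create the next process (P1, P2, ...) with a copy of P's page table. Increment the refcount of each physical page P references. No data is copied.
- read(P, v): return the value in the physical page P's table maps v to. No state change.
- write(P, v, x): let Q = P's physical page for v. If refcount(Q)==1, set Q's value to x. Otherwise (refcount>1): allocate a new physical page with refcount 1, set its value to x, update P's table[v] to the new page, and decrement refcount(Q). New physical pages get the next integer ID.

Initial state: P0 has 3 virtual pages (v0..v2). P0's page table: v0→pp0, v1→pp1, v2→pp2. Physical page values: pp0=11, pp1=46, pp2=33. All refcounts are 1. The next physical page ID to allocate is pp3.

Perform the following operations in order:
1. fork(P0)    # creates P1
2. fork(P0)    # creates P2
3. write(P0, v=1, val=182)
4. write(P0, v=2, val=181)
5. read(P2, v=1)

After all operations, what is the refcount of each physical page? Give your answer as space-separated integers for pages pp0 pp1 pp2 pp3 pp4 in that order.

Op 1: fork(P0) -> P1. 3 ppages; refcounts: pp0:2 pp1:2 pp2:2
Op 2: fork(P0) -> P2. 3 ppages; refcounts: pp0:3 pp1:3 pp2:3
Op 3: write(P0, v1, 182). refcount(pp1)=3>1 -> COPY to pp3. 4 ppages; refcounts: pp0:3 pp1:2 pp2:3 pp3:1
Op 4: write(P0, v2, 181). refcount(pp2)=3>1 -> COPY to pp4. 5 ppages; refcounts: pp0:3 pp1:2 pp2:2 pp3:1 pp4:1
Op 5: read(P2, v1) -> 46. No state change.

Answer: 3 2 2 1 1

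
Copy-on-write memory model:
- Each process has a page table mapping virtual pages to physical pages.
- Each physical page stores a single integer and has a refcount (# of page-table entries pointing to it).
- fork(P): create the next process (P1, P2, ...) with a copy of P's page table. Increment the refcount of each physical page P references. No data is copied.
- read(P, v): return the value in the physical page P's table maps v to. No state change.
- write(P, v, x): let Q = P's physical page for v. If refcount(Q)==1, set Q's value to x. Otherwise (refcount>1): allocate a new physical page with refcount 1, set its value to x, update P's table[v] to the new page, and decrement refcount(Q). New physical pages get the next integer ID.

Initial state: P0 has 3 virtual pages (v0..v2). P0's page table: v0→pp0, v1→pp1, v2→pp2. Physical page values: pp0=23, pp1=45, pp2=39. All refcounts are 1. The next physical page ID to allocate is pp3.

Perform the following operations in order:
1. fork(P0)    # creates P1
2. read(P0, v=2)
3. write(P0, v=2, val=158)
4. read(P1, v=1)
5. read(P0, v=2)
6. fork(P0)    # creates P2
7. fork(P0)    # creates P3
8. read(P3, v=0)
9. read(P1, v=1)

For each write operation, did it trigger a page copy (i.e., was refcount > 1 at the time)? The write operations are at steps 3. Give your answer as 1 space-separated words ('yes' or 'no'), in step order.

Op 1: fork(P0) -> P1. 3 ppages; refcounts: pp0:2 pp1:2 pp2:2
Op 2: read(P0, v2) -> 39. No state change.
Op 3: write(P0, v2, 158). refcount(pp2)=2>1 -> COPY to pp3. 4 ppages; refcounts: pp0:2 pp1:2 pp2:1 pp3:1
Op 4: read(P1, v1) -> 45. No state change.
Op 5: read(P0, v2) -> 158. No state change.
Op 6: fork(P0) -> P2. 4 ppages; refcounts: pp0:3 pp1:3 pp2:1 pp3:2
Op 7: fork(P0) -> P3. 4 ppages; refcounts: pp0:4 pp1:4 pp2:1 pp3:3
Op 8: read(P3, v0) -> 23. No state change.
Op 9: read(P1, v1) -> 45. No state change.

yes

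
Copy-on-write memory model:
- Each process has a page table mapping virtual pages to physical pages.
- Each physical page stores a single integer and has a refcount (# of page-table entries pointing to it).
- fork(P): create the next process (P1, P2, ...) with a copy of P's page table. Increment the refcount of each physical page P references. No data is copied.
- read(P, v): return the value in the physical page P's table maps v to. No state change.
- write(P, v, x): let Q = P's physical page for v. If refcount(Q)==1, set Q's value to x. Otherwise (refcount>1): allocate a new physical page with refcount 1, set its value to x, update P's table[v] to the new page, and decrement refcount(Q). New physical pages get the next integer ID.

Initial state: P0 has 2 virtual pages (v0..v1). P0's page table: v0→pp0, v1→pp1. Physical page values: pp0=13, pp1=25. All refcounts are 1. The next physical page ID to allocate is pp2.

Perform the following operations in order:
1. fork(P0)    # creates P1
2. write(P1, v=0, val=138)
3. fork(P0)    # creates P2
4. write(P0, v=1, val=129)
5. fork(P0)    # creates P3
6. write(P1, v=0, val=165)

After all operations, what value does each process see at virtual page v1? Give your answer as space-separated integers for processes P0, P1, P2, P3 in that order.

Op 1: fork(P0) -> P1. 2 ppages; refcounts: pp0:2 pp1:2
Op 2: write(P1, v0, 138). refcount(pp0)=2>1 -> COPY to pp2. 3 ppages; refcounts: pp0:1 pp1:2 pp2:1
Op 3: fork(P0) -> P2. 3 ppages; refcounts: pp0:2 pp1:3 pp2:1
Op 4: write(P0, v1, 129). refcount(pp1)=3>1 -> COPY to pp3. 4 ppages; refcounts: pp0:2 pp1:2 pp2:1 pp3:1
Op 5: fork(P0) -> P3. 4 ppages; refcounts: pp0:3 pp1:2 pp2:1 pp3:2
Op 6: write(P1, v0, 165). refcount(pp2)=1 -> write in place. 4 ppages; refcounts: pp0:3 pp1:2 pp2:1 pp3:2
P0: v1 -> pp3 = 129
P1: v1 -> pp1 = 25
P2: v1 -> pp1 = 25
P3: v1 -> pp3 = 129

Answer: 129 25 25 129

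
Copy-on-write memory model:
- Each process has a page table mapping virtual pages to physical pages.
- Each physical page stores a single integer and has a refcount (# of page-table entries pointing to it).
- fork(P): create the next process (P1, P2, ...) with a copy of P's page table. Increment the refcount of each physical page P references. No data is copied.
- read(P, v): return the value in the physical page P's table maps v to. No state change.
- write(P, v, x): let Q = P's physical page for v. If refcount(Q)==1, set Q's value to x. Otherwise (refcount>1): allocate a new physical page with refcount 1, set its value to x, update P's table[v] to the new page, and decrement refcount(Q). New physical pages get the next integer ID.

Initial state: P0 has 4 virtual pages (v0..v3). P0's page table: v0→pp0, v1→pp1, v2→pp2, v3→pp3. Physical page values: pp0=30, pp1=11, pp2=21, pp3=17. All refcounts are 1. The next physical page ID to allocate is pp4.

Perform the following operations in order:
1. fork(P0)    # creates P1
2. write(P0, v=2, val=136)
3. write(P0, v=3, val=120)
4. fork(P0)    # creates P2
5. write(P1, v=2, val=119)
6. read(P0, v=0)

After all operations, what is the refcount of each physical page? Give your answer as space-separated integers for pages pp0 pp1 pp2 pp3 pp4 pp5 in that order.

Answer: 3 3 1 1 2 2

Derivation:
Op 1: fork(P0) -> P1. 4 ppages; refcounts: pp0:2 pp1:2 pp2:2 pp3:2
Op 2: write(P0, v2, 136). refcount(pp2)=2>1 -> COPY to pp4. 5 ppages; refcounts: pp0:2 pp1:2 pp2:1 pp3:2 pp4:1
Op 3: write(P0, v3, 120). refcount(pp3)=2>1 -> COPY to pp5. 6 ppages; refcounts: pp0:2 pp1:2 pp2:1 pp3:1 pp4:1 pp5:1
Op 4: fork(P0) -> P2. 6 ppages; refcounts: pp0:3 pp1:3 pp2:1 pp3:1 pp4:2 pp5:2
Op 5: write(P1, v2, 119). refcount(pp2)=1 -> write in place. 6 ppages; refcounts: pp0:3 pp1:3 pp2:1 pp3:1 pp4:2 pp5:2
Op 6: read(P0, v0) -> 30. No state change.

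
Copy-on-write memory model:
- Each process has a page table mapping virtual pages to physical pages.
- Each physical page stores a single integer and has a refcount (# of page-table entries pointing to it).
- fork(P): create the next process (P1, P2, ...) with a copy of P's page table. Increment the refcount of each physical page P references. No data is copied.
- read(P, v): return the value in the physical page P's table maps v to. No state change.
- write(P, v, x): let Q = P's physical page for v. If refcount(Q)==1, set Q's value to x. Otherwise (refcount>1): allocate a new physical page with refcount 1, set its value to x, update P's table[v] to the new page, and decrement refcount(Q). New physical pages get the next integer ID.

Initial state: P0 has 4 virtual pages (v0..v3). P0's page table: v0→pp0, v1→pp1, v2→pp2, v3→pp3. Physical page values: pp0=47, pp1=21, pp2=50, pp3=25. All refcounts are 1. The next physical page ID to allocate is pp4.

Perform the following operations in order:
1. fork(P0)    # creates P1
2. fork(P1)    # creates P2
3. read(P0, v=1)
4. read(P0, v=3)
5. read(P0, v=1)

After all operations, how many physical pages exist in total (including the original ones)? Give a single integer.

Op 1: fork(P0) -> P1. 4 ppages; refcounts: pp0:2 pp1:2 pp2:2 pp3:2
Op 2: fork(P1) -> P2. 4 ppages; refcounts: pp0:3 pp1:3 pp2:3 pp3:3
Op 3: read(P0, v1) -> 21. No state change.
Op 4: read(P0, v3) -> 25. No state change.
Op 5: read(P0, v1) -> 21. No state change.

Answer: 4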